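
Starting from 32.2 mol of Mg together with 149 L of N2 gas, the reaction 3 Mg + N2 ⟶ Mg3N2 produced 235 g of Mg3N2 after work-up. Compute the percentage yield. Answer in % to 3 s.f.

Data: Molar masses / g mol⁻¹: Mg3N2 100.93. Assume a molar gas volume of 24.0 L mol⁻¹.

37.5 %

n(Mg) = 32.20 mol
n(N2) = 149.0 / 24.0 = 6.208 mol
n/ν for Mg = 32.20/3 = 10.73
n/ν for N2 = 6.208/1 = 6.208
Smallest n/ν is N2 → limiting reagent.
theoretical n(Mg3N2) = (1/1) × 6.208 = 6.208 mol → 626.6 g
% yield = 235 / 626.6 × 100 = 37.50 %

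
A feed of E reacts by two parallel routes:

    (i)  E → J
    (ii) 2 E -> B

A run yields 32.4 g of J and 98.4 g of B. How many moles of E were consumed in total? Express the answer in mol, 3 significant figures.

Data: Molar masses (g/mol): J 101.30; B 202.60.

1.29 mol

n(J) = 32.4 / 101.30 = 0.3198 mol
n(B) = 98.4 / 202.60 = 0.4857 mol
n(E) via (i) = (1/1)×0.3198 = 0.3198 mol
n(E) via (ii) = (2/1)×0.4857 = 0.9714 mol
total n(E) = 0.3198 + 0.9714 = 1.291 mol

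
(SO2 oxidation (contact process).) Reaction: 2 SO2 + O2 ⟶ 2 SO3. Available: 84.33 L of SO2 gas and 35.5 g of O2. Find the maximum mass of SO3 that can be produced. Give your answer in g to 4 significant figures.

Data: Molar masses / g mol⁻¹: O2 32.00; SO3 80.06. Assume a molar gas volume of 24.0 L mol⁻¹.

n(SO2) = 84.33 / 24.0 = 3.514 mol
n(O2) = 35.50 / 32.00 = 1.109 mol
n/ν for SO2 = 3.514/2 = 1.757
n/ν for O2 = 1.109/1 = 1.109
Smallest n/ν is O2 → limiting reagent.
n(SO3) = (2/1) × 1.109 = 2.218 mol
mass = 2.218 × 80.06 = 177.6 g

177.6 g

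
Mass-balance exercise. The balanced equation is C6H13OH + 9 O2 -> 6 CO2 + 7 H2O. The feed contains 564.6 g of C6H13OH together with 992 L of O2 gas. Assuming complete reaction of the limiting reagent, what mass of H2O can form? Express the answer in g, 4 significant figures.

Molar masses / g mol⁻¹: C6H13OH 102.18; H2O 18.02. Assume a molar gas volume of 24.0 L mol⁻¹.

579.3 g

n(C6H13OH) = 564.6 / 102.18 = 5.526 mol
n(O2) = 992.0 / 24.0 = 41.33 mol
n/ν for C6H13OH = 5.526/1 = 5.526
n/ν for O2 = 41.33/9 = 4.592
Smallest n/ν is O2 → limiting reagent.
n(H2O) = (7/9) × 41.33 = 32.15 mol
mass = 32.15 × 18.02 = 579.3 g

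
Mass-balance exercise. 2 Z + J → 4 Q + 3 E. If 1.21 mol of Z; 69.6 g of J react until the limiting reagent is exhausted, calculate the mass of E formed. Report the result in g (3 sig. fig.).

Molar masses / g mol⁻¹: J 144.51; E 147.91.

n(Z) = 1.210 mol
n(J) = 69.60 / 144.51 = 0.4816 mol
n/ν for Z = 1.210/2 = 0.6050
n/ν for J = 0.4816/1 = 0.4816
Smallest n/ν is J → limiting reagent.
n(E) = (3/1) × 0.4816 = 1.445 mol
mass = 1.445 × 147.91 = 213.7 g

214 g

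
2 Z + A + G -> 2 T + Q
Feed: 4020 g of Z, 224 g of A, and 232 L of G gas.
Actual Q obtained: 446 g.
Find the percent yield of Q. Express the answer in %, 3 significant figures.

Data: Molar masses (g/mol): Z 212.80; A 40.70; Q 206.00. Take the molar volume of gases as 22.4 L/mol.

39.3 %

n(Z) = 4020 / 212.80 = 18.89 mol
n(A) = 224.0 / 40.70 = 5.504 mol
n(G) = 232.0 / 22.4 = 10.36 mol
n/ν → Z: 9.445, A: 5.504, G: 10.36; A is limiting.
theoretical n(Q) = (1/1) × 5.504 = 5.504 mol → 1134 g
% yield = 446 / 1134 × 100 = 39.33 %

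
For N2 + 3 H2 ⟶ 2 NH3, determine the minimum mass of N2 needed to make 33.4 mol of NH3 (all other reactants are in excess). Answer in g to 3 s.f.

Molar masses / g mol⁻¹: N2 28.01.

n(NH3) = 33.40 mol
n(N2) = (1/2) × 33.40 = 16.70 mol
mass = 16.70 × 28.01 = 467.8 g

468 g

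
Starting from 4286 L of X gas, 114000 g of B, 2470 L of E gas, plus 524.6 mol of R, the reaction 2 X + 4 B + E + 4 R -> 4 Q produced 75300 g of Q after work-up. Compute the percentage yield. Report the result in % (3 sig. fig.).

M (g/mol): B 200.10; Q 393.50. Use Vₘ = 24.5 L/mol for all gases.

54.7 %

n(X) = 4286 / 24.5 = 174.9 mol
n(B) = 114000 / 200.10 = 569.7 mol
n(E) = 2470 / 24.5 = 100.8 mol
n(R) = 524.6 mol
n/ν → X: 87.45, B: 142.4, E: 100.8, R: 131.2; X is limiting.
theoretical n(Q) = (4/2) × 174.9 = 349.8 mol → 137600 g
% yield = 75300 / 137600 × 100 = 54.72 %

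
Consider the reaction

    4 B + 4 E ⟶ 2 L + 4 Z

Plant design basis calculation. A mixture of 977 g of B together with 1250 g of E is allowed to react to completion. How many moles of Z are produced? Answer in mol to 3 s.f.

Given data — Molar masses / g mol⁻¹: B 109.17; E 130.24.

n(B) = 977.0 / 109.17 = 8.949 mol
n(E) = 1250 / 130.24 = 9.598 mol
n/ν for B = 8.949/4 = 2.237
n/ν for E = 9.598/4 = 2.400
Smallest n/ν is B → limiting reagent.
n(Z) = (4/4) × 8.949 = 8.949 mol

8.95 mol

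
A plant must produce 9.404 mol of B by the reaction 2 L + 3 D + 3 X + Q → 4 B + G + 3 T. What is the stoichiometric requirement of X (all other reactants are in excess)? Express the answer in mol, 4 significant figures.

n(B) = 9.404 mol
n(X) = (3/4) × 9.404 = 7.053 mol

7.053 mol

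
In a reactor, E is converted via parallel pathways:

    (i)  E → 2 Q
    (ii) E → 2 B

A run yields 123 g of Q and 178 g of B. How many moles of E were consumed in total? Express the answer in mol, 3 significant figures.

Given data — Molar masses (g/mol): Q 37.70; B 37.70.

3.99 mol

n(Q) = 123 / 37.70 = 3.263 mol
n(B) = 178 / 37.70 = 4.721 mol
n(E) via (i) = (1/2)×3.263 = 1.632 mol
n(E) via (ii) = (1/2)×4.721 = 2.361 mol
total n(E) = 1.632 + 2.361 = 3.993 mol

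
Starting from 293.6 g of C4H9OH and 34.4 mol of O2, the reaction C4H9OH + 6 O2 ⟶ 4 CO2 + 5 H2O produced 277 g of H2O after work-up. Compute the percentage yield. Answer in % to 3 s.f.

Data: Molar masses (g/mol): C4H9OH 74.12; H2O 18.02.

77.6 %

n(C4H9OH) = 293.6 / 74.12 = 3.961 mol
n(O2) = 34.40 mol
n/ν → C4H9OH: 3.961, O2: 5.733; C4H9OH is limiting.
theoretical n(H2O) = (5/1) × 3.961 = 19.81 mol → 357.0 g
% yield = 277 / 357.0 × 100 = 77.59 %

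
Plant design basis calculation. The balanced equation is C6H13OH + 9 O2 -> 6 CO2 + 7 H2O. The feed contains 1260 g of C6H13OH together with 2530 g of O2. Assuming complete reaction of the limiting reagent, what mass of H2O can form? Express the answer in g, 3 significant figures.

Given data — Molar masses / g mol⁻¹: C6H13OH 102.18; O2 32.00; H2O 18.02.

1110 g

n(C6H13OH) = 1260 / 102.18 = 12.33 mol
n(O2) = 2530 / 32.00 = 79.06 mol
n/ν for C6H13OH = 12.33/1 = 12.33
n/ν for O2 = 79.06/9 = 8.784
Smallest n/ν is O2 → limiting reagent.
n(H2O) = (7/9) × 79.06 = 61.49 mol
mass = 61.49 × 18.02 = 1108 g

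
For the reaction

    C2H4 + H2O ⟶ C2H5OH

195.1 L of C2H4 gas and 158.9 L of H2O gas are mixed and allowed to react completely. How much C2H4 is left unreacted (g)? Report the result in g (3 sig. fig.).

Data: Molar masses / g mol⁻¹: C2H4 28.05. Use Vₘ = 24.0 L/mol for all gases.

42.3 g

n(C2H4) = 195.1 / 24.0 = 8.129 mol
n(H2O) = 158.9 / 24.0 = 6.621 mol
n/ν for C2H4 = 8.129/1 = 8.129
n/ν for H2O = 6.621/1 = 6.621
Smallest n/ν is H2O → limiting reagent.
C2H4 consumed = (1/1) × 6.621 = 6.621 mol
C2H4 remaining = 8.129 − 6.621 = 1.508 mol
mass = 1.508 × 28.05 = 42.30 g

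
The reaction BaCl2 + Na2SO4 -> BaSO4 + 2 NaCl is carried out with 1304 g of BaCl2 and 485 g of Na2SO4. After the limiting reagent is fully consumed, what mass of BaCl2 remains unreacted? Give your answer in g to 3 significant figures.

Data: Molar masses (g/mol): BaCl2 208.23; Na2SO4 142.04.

n(BaCl2) = 1304 / 208.23 = 6.262 mol
n(Na2SO4) = 485.0 / 142.04 = 3.415 mol
n/ν for BaCl2 = 6.262/1 = 6.262
n/ν for Na2SO4 = 3.415/1 = 3.415
Smallest n/ν is Na2SO4 → limiting reagent.
BaCl2 consumed = (1/1) × 3.415 = 3.415 mol
BaCl2 remaining = 6.262 − 3.415 = 2.847 mol
mass = 2.847 × 208.23 = 592.8 g

593 g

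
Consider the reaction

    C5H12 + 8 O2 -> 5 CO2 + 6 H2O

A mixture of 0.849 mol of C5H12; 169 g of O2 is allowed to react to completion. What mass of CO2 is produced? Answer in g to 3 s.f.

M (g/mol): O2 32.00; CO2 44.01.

n(C5H12) = 0.8490 mol
n(O2) = 169.0 / 32.00 = 5.281 mol
n/ν → C5H12: 0.8490, O2: 0.6601; O2 is limiting.
n(CO2) = (5/8) × 5.281 = 3.301 mol
mass = 3.301 × 44.01 = 145.3 g

145 g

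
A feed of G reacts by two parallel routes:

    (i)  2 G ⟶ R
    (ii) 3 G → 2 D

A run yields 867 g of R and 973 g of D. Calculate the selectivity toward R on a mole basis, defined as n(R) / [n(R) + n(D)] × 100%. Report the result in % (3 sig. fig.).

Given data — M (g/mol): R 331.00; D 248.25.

40.1 %

n(R) = 867 / 331.00 = 2.619 mol
n(D) = 973 / 248.25 = 3.919 mol
selectivity = 2.619/(2.619+3.919) × 100 = 40.06 %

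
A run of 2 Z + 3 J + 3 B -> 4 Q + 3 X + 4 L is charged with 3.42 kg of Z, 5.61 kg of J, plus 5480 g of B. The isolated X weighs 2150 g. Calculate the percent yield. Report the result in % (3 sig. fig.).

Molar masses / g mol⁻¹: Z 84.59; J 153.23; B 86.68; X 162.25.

n(Z) = 3.420×1000 / 84.59 = 40.43 mol
n(J) = 5.610×1000 / 153.23 = 36.61 mol
n(B) = 5480 / 86.68 = 63.22 mol
n/ν → Z: 20.22, J: 12.20, B: 21.07; J is limiting.
theoretical n(X) = (3/3) × 36.61 = 36.61 mol → 5940 g
% yield = 2150 / 5940 × 100 = 36.20 %

36.2 %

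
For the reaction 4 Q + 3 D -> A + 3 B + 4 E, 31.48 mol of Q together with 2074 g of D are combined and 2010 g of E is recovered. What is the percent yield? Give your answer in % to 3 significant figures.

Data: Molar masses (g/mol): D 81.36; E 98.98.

n(Q) = 31.48 mol
n(D) = 2074 / 81.36 = 25.49 mol
n/ν → Q: 7.870, D: 8.497; Q is limiting.
theoretical n(E) = (4/4) × 31.48 = 31.48 mol → 3116 g
% yield = 2010 / 3116 × 100 = 64.51 %

64.5 %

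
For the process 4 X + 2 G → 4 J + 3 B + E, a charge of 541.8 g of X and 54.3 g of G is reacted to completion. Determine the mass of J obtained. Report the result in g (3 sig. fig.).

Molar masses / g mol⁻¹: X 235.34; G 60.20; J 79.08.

143 g

n(X) = 541.8 / 235.34 = 2.302 mol
n(G) = 54.30 / 60.20 = 0.9020 mol
n/ν for X = 2.302/4 = 0.5755
n/ν for G = 0.9020/2 = 0.4510
Smallest n/ν is G → limiting reagent.
n(J) = (4/2) × 0.9020 = 1.804 mol
mass = 1.804 × 79.08 = 142.7 g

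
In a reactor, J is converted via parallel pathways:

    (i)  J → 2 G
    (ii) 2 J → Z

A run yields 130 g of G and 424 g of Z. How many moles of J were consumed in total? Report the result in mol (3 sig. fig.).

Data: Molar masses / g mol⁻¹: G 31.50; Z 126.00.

8.79 mol

n(G) = 130 / 31.50 = 4.127 mol
n(Z) = 424 / 126.00 = 3.365 mol
n(J) via (i) = (1/2)×4.127 = 2.064 mol
n(J) via (ii) = (2/1)×3.365 = 6.730 mol
total n(J) = 2.064 + 6.730 = 8.794 mol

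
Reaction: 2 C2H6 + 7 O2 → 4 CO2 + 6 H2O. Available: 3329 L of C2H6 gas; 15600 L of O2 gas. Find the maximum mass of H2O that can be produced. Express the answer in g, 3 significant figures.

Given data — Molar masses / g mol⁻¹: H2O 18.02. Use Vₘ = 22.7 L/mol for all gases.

7930 g

n(C2H6) = 3329 / 22.7 = 146.7 mol
n(O2) = 15600 / 22.7 = 687.2 mol
n/ν for C2H6 = 146.7/2 = 73.35
n/ν for O2 = 687.2/7 = 98.17
Smallest n/ν is C2H6 → limiting reagent.
n(H2O) = (6/2) × 146.7 = 440.1 mol
mass = 440.1 × 18.02 = 7931 g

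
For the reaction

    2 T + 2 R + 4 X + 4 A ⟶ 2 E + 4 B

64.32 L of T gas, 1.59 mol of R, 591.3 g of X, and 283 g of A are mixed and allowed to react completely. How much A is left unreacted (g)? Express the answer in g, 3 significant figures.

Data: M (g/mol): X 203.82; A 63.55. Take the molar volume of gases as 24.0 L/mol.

n(T) = 64.32 / 24.0 = 2.680 mol
n(R) = 1.590 mol
n(X) = 591.3 / 203.82 = 2.901 mol
n(A) = 283.0 / 63.55 = 4.453 mol
n/ν for T = 2.680/2 = 1.340
n/ν for R = 1.590/2 = 0.7950
n/ν for X = 2.901/4 = 0.7253
n/ν for A = 4.453/4 = 1.113
Smallest n/ν is X → limiting reagent.
A consumed = (4/4) × 2.901 = 2.901 mol
A remaining = 4.453 − 2.901 = 1.552 mol
mass = 1.552 × 63.55 = 98.63 g

98.6 g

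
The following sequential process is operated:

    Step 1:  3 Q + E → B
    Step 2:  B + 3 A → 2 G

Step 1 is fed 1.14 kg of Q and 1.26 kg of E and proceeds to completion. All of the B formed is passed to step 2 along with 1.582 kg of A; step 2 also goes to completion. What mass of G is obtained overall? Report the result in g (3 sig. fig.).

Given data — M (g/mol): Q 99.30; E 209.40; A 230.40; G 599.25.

2740 g

Step 1:
n(Q) = 1.140×1000 / 99.30 = 11.48 mol
n(E) = 1.260×1000 / 209.40 = 6.017 mol
n/ν for Q = 11.48/3 = 3.827
n/ν for E = 6.017/1 = 6.017
Smallest n/ν is Q → limiting reagent.
n(B) produced = (1/3) × 11.48 = 3.827 mol
Step 2:
n(B) available = 3.827 mol
n(A) = 1.582×1000 / 230.40 = 6.866 mol
n/ν for B = 3.827/1 = 3.827
n/ν for A = 6.866/3 = 2.289
Smallest n/ν is A → limiting reagent.
n(G) = (2/3) × 6.866 = 4.577 mol
mass = 4.577 × 599.25 = 2743 g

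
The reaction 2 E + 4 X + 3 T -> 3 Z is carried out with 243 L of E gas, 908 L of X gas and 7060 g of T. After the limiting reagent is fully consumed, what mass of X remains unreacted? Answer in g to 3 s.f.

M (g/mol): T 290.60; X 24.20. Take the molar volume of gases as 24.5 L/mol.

n(E) = 243.0 / 24.5 = 9.918 mol
n(X) = 908.0 / 24.5 = 37.06 mol
n(T) = 7060 / 290.60 = 24.29 mol
n/ν for E = 9.918/2 = 4.959
n/ν for X = 37.06/4 = 9.265
n/ν for T = 24.29/3 = 8.097
Smallest n/ν is E → limiting reagent.
X consumed = (4/2) × 9.918 = 19.84 mol
X remaining = 37.06 − 19.84 = 17.22 mol
mass = 17.22 × 24.20 = 416.7 g

417 g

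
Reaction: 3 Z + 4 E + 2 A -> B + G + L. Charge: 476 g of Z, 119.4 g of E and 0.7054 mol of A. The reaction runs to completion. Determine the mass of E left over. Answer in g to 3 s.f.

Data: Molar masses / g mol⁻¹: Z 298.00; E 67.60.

24.0 g

n(Z) = 476.0 / 298.00 = 1.597 mol
n(E) = 119.4 / 67.60 = 1.766 mol
n(A) = 0.7054 mol
n/ν for Z = 1.597/3 = 0.5323
n/ν for E = 1.766/4 = 0.4415
n/ν for A = 0.7054/2 = 0.3527
Smallest n/ν is A → limiting reagent.
E consumed = (4/2) × 0.7054 = 1.411 mol
E remaining = 1.766 − 1.411 = 0.3550 mol
mass = 0.3550 × 67.60 = 24.00 g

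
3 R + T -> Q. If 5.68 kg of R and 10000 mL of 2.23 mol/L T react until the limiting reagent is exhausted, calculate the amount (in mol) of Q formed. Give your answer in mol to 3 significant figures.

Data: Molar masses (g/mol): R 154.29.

12.3 mol

n(R) = 5.680×1000 / 154.29 = 36.81 mol
n(T) = 2.23 × 10000/1000 = 22.30 mol
n/ν for R = 36.81/3 = 12.27
n/ν for T = 22.30/1 = 22.30
Smallest n/ν is R → limiting reagent.
n(Q) = (1/3) × 36.81 = 12.27 mol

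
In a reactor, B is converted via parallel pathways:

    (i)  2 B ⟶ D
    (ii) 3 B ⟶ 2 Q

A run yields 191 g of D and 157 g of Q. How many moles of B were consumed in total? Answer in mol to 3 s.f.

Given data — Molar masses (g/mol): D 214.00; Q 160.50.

3.25 mol

n(D) = 191 / 214.00 = 0.8925 mol
n(Q) = 157 / 160.50 = 0.9782 mol
n(B) via (i) = (2/1)×0.8925 = 1.785 mol
n(B) via (ii) = (3/2)×0.9782 = 1.467 mol
total n(B) = 1.785 + 1.467 = 3.252 mol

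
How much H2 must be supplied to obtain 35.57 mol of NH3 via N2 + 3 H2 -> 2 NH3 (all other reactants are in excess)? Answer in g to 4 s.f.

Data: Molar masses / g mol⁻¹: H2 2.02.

107.8 g

n(NH3) = 35.57 mol
n(H2) = (3/2) × 35.57 = 53.36 mol
mass = 53.36 × 2.02 = 107.8 g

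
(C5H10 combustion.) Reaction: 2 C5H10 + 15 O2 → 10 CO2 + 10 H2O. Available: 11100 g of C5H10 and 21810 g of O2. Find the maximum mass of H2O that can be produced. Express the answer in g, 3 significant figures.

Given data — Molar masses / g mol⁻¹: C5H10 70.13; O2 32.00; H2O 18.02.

8190 g

n(C5H10) = 11100 / 70.13 = 158.3 mol
n(O2) = 21810 / 32.00 = 681.6 mol
n/ν → C5H10: 79.15, O2: 45.44; O2 is limiting.
n(H2O) = (10/15) × 681.6 = 454.4 mol
mass = 454.4 × 18.02 = 8188 g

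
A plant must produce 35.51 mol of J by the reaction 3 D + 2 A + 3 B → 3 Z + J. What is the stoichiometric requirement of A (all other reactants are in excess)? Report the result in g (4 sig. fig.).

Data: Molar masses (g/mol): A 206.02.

14630 g

n(J) = 35.51 mol
n(A) = (2/1) × 35.51 = 71.02 mol
mass = 71.02 × 206.02 = 14630 g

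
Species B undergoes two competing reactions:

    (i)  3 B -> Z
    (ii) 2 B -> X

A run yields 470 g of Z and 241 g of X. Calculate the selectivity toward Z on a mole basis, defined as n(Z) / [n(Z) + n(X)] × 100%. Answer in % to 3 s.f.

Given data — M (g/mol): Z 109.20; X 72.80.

56.5 %

n(Z) = 470 / 109.20 = 4.304 mol
n(X) = 241 / 72.80 = 3.310 mol
selectivity = 4.304/(4.304+3.310) × 100 = 56.53 %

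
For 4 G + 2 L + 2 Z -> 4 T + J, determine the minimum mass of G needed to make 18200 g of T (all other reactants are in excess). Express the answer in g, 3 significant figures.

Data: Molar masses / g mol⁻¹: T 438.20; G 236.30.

n(T) = 18200 / 438.20 = 41.53 mol
n(G) = (4/4) × 41.53 = 41.53 mol
mass = 41.53 × 236.30 = 9814 g

9810 g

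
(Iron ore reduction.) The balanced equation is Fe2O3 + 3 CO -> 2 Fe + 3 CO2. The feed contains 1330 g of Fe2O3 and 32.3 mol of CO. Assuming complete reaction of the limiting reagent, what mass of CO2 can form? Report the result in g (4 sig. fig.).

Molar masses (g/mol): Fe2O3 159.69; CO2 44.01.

1100 g

n(Fe2O3) = 1330 / 159.69 = 8.329 mol
n(CO) = 32.30 mol
n/ν for Fe2O3 = 8.329/1 = 8.329
n/ν for CO = 32.30/3 = 10.77
Smallest n/ν is Fe2O3 → limiting reagent.
n(CO2) = (3/1) × 8.329 = 24.99 mol
mass = 24.99 × 44.01 = 1100 g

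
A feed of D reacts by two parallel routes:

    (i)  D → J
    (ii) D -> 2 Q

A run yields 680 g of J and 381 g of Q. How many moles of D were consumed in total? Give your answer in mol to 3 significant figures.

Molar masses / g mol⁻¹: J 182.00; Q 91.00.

5.83 mol

n(J) = 680 / 182.00 = 3.736 mol
n(Q) = 381 / 91.00 = 4.187 mol
n(D) via (i) = (1/1)×3.736 = 3.736 mol
n(D) via (ii) = (1/2)×4.187 = 2.094 mol
total n(D) = 3.736 + 2.094 = 5.830 mol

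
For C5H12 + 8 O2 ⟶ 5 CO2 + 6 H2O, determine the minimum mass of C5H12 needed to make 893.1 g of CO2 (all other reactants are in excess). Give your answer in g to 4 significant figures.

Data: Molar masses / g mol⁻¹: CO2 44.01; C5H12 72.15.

292.8 g

n(CO2) = 893.1 / 44.01 = 20.29 mol
n(C5H12) = (1/5) × 20.29 = 4.058 mol
mass = 4.058 × 72.15 = 292.8 g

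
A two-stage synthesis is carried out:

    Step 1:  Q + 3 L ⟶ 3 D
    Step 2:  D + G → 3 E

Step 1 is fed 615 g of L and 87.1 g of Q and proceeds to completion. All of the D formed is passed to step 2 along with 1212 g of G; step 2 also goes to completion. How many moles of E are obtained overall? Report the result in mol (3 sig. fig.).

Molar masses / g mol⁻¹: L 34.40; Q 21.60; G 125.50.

29.0 mol

Step 1:
n(L) = 615.0 / 34.40 = 17.88 mol
n(Q) = 87.10 / 21.60 = 4.032 mol
n/ν → L: 5.960, Q: 4.032; Q is limiting.
n(D) produced = (3/1) × 4.032 = 12.10 mol
Step 2:
n(D) available = 12.10 mol
n(G) = 1212 / 125.50 = 9.657 mol
n/ν → D: 12.10, G: 9.657; G is limiting.
n(E) = (3/1) × 9.657 = 28.97 mol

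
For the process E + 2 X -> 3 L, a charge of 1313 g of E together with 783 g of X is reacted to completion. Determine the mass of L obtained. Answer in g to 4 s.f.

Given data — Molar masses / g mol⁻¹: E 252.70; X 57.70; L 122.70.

1913 g

n(E) = 1313 / 252.70 = 5.196 mol
n(X) = 783.0 / 57.70 = 13.57 mol
n/ν → E: 5.196, X: 6.785; E is limiting.
n(L) = (3/1) × 5.196 = 15.59 mol
mass = 15.59 × 122.70 = 1913 g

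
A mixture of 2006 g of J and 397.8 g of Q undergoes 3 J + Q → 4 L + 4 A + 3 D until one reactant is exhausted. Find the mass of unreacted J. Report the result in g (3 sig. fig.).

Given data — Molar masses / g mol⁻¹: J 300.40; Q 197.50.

n(J) = 2006 / 300.40 = 6.678 mol
n(Q) = 397.8 / 197.50 = 2.014 mol
n/ν for J = 6.678/3 = 2.226
n/ν for Q = 2.014/1 = 2.014
Smallest n/ν is Q → limiting reagent.
J consumed = (3/1) × 2.014 = 6.042 mol
J remaining = 6.678 − 6.042 = 0.6360 mol
mass = 0.6360 × 300.40 = 191.1 g

191 g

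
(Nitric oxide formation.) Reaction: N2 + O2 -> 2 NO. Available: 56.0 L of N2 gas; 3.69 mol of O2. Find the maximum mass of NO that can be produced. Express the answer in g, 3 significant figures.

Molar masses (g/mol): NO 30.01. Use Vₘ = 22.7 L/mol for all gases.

148 g

n(N2) = 56.00 / 22.7 = 2.467 mol
n(O2) = 3.690 mol
n/ν for N2 = 2.467/1 = 2.467
n/ν for O2 = 3.690/1 = 3.690
Smallest n/ν is N2 → limiting reagent.
n(NO) = (2/1) × 2.467 = 4.934 mol
mass = 4.934 × 30.01 = 148.1 g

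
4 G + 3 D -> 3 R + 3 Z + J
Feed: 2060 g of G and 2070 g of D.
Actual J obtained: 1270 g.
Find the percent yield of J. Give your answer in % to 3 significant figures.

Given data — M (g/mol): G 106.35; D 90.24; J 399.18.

65.7 %

n(G) = 2060 / 106.35 = 19.37 mol
n(D) = 2070 / 90.24 = 22.94 mol
n/ν → G: 4.843, D: 7.647; G is limiting.
theoretical n(J) = (1/4) × 19.37 = 4.843 mol → 1933 g
% yield = 1270 / 1933 × 100 = 65.70 %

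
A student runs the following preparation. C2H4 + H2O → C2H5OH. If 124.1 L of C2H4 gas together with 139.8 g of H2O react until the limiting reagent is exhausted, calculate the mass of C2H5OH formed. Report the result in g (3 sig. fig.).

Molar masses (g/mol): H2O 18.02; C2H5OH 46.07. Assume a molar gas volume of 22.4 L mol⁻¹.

255 g

n(C2H4) = 124.1 / 22.4 = 5.540 mol
n(H2O) = 139.8 / 18.02 = 7.758 mol
n/ν for C2H4 = 5.540/1 = 5.540
n/ν for H2O = 7.758/1 = 7.758
Smallest n/ν is C2H4 → limiting reagent.
n(C2H5OH) = (1/1) × 5.540 = 5.540 mol
mass = 5.540 × 46.07 = 255.2 g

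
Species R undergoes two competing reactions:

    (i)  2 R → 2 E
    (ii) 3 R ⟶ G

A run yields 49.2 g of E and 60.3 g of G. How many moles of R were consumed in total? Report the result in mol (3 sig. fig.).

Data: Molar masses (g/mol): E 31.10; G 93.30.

n(E) = 49.2 / 31.10 = 1.582 mol
n(G) = 60.3 / 93.30 = 0.6463 mol
n(R) via (i) = (2/2)×1.582 = 1.582 mol
n(R) via (ii) = (3/1)×0.6463 = 1.939 mol
total n(R) = 1.582 + 1.939 = 3.521 mol

3.52 mol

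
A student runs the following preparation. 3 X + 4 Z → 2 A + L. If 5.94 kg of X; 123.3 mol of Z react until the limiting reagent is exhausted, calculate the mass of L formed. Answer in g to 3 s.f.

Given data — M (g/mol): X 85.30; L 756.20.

17600 g

n(X) = 5.940×1000 / 85.30 = 69.64 mol
n(Z) = 123.3 mol
n/ν → X: 23.21, Z: 30.83; X is limiting.
n(L) = (1/3) × 69.64 = 23.21 mol
mass = 23.21 × 756.20 = 17550 g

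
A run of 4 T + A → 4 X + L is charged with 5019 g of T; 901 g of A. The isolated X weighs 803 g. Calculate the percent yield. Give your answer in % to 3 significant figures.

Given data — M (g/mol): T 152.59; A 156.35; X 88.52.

n(T) = 5019 / 152.59 = 32.89 mol
n(A) = 901.0 / 156.35 = 5.763 mol
n/ν → T: 8.223, A: 5.763; A is limiting.
theoretical n(X) = (4/1) × 5.763 = 23.05 mol → 2040 g
% yield = 803 / 2040 × 100 = 39.36 %

39.4 %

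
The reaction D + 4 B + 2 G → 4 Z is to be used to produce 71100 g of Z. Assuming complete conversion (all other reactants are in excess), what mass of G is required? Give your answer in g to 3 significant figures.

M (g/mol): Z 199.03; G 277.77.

49600 g

n(Z) = 71100 / 199.03 = 357.2 mol
n(G) = (2/4) × 357.2 = 178.6 mol
mass = 178.6 × 277.77 = 49610 g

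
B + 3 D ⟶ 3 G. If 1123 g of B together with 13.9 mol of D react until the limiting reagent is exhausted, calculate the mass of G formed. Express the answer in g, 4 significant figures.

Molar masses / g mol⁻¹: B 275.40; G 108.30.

1325 g

n(B) = 1123 / 275.40 = 4.078 mol
n(D) = 13.90 mol
n/ν for B = 4.078/1 = 4.078
n/ν for D = 13.90/3 = 4.633
Smallest n/ν is B → limiting reagent.
n(G) = (3/1) × 4.078 = 12.23 mol
mass = 12.23 × 108.30 = 1325 g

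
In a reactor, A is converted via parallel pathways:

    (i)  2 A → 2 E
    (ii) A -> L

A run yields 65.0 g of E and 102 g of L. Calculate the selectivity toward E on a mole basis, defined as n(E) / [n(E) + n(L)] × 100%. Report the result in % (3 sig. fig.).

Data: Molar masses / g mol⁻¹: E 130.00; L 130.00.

38.9 %

n(E) = 65.0 / 130.00 = 0.5000 mol
n(L) = 102 / 130.00 = 0.7846 mol
selectivity = 0.5000/(0.5000+0.7846) × 100 = 38.92 %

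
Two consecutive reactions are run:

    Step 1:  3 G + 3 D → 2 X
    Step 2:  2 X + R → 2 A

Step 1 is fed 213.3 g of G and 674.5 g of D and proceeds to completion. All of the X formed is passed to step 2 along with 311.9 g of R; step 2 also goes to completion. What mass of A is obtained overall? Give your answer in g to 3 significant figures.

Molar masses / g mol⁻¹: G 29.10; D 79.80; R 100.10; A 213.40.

Step 1:
n(G) = 213.3 / 29.10 = 7.330 mol
n(D) = 674.5 / 79.80 = 8.452 mol
n/ν → G: 2.443, D: 2.817; G is limiting.
n(X) produced = (2/3) × 7.330 = 4.887 mol
Step 2:
n(X) available = 4.887 mol
n(R) = 311.9 / 100.10 = 3.116 mol
n/ν → X: 2.444, R: 3.116; X is limiting.
n(A) = (2/2) × 4.887 = 4.887 mol
mass = 4.887 × 213.40 = 1043 g

1040 g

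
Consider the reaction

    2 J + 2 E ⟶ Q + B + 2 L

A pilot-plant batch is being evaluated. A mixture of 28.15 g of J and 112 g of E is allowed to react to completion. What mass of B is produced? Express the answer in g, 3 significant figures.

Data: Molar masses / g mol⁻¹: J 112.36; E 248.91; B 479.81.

n(J) = 28.15 / 112.36 = 0.2505 mol
n(E) = 112.0 / 248.91 = 0.4500 mol
n/ν → J: 0.1253, E: 0.2250; J is limiting.
n(B) = (1/2) × 0.2505 = 0.1253 mol
mass = 0.1253 × 479.81 = 60.12 g

60.1 g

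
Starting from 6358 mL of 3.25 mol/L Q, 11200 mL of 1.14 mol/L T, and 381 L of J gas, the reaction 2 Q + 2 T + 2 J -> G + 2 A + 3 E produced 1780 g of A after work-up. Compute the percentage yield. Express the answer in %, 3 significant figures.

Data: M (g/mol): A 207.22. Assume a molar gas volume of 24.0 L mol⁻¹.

67.3 %

n(Q) = 3.25 × 6358/1000 = 20.66 mol
n(T) = 1.14 × 11200/1000 = 12.77 mol
n(J) = 381.0 / 24.0 = 15.88 mol
n/ν for Q = 20.66/2 = 10.33
n/ν for T = 12.77/2 = 6.385
n/ν for J = 15.88/2 = 7.940
Smallest n/ν is T → limiting reagent.
theoretical n(A) = (2/2) × 12.77 = 12.77 mol → 2646 g
% yield = 1780 / 2646 × 100 = 67.27 %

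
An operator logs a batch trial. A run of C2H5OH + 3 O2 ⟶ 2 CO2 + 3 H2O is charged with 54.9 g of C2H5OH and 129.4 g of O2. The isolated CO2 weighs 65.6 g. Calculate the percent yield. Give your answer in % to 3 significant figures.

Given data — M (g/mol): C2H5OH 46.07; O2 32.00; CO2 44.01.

62.5 %

n(C2H5OH) = 54.90 / 46.07 = 1.192 mol
n(O2) = 129.4 / 32.00 = 4.044 mol
n/ν for C2H5OH = 1.192/1 = 1.192
n/ν for O2 = 4.044/3 = 1.348
Smallest n/ν is C2H5OH → limiting reagent.
theoretical n(CO2) = (2/1) × 1.192 = 2.384 mol → 104.9 g
% yield = 65.6 / 104.9 × 100 = 62.54 %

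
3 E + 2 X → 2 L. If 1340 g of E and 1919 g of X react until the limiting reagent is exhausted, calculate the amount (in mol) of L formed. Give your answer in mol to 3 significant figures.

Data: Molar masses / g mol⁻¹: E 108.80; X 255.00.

7.53 mol

n(E) = 1340 / 108.80 = 12.32 mol
n(X) = 1919 / 255.00 = 7.525 mol
n/ν → E: 4.107, X: 3.763; X is limiting.
n(L) = (2/2) × 7.525 = 7.525 mol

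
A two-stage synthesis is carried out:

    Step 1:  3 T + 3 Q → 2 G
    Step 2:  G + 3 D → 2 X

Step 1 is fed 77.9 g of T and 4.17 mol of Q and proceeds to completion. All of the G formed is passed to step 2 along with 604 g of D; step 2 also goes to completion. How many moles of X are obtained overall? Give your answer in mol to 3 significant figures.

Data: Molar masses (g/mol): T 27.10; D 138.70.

2.90 mol

Step 1:
n(T) = 77.90 / 27.10 = 2.875 mol
n(Q) = 4.170 mol
n/ν for T = 2.875/3 = 0.9583
n/ν for Q = 4.170/3 = 1.390
Smallest n/ν is T → limiting reagent.
n(G) produced = (2/3) × 2.875 = 1.917 mol
Step 2:
n(G) available = 1.917 mol
n(D) = 604.0 / 138.70 = 4.355 mol
n/ν for G = 1.917/1 = 1.917
n/ν for D = 4.355/3 = 1.452
Smallest n/ν is D → limiting reagent.
n(X) = (2/3) × 4.355 = 2.903 mol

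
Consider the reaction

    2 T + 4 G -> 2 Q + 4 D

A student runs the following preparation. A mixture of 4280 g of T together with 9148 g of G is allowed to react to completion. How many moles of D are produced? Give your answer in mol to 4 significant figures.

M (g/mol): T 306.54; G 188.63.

27.92 mol

n(T) = 4280 / 306.54 = 13.96 mol
n(G) = 9148 / 188.63 = 48.50 mol
n/ν for T = 13.96/2 = 6.980
n/ν for G = 48.50/4 = 12.13
Smallest n/ν is T → limiting reagent.
n(D) = (4/2) × 13.96 = 27.92 mol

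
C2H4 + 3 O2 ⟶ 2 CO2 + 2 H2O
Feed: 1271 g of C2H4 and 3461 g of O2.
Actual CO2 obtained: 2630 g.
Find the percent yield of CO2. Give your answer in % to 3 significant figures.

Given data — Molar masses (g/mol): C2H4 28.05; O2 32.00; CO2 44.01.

82.9 %

n(C2H4) = 1271 / 28.05 = 45.31 mol
n(O2) = 3461 / 32.00 = 108.2 mol
n/ν for C2H4 = 45.31/1 = 45.31
n/ν for O2 = 108.2/3 = 36.07
Smallest n/ν is O2 → limiting reagent.
theoretical n(CO2) = (2/3) × 108.2 = 72.13 mol → 3174 g
% yield = 2630 / 3174 × 100 = 82.86 %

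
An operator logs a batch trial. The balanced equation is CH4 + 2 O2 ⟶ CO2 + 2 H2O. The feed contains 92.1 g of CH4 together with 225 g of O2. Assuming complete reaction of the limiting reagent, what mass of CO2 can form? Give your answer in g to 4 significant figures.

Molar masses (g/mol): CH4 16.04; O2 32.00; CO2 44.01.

154.7 g

n(CH4) = 92.10 / 16.04 = 5.742 mol
n(O2) = 225.0 / 32.00 = 7.031 mol
n/ν → CH4: 5.742, O2: 3.516; O2 is limiting.
n(CO2) = (1/2) × 7.031 = 3.516 mol
mass = 3.516 × 44.01 = 154.7 g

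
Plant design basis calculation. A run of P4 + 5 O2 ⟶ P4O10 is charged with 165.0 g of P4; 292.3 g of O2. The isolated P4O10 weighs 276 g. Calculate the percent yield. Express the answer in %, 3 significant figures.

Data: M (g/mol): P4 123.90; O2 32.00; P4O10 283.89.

73.0 %

n(P4) = 165.0 / 123.90 = 1.332 mol
n(O2) = 292.3 / 32.00 = 9.134 mol
n/ν for P4 = 1.332/1 = 1.332
n/ν for O2 = 9.134/5 = 1.827
Smallest n/ν is P4 → limiting reagent.
theoretical n(P4O10) = (1/1) × 1.332 = 1.332 mol → 378.1 g
% yield = 276 / 378.1 × 100 = 73.00 %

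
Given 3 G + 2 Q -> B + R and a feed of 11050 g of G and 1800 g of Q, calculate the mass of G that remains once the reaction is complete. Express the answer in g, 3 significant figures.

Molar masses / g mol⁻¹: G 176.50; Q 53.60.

n(G) = 11050 / 176.50 = 62.61 mol
n(Q) = 1800 / 53.60 = 33.58 mol
n/ν → G: 20.87, Q: 16.79; Q is limiting.
G consumed = (3/2) × 33.58 = 50.37 mol
G remaining = 62.61 − 50.37 = 12.24 mol
mass = 12.24 × 176.50 = 2160 g

2160 g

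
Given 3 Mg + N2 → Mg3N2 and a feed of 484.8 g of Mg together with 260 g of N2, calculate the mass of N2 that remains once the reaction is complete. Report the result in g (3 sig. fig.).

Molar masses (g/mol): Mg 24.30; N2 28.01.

73.7 g

n(Mg) = 484.8 / 24.30 = 19.95 mol
n(N2) = 260.0 / 28.01 = 9.282 mol
n/ν → Mg: 6.650, N2: 9.282; Mg is limiting.
N2 consumed = (1/3) × 19.95 = 6.650 mol
N2 remaining = 9.282 − 6.650 = 2.632 mol
mass = 2.632 × 28.01 = 73.72 g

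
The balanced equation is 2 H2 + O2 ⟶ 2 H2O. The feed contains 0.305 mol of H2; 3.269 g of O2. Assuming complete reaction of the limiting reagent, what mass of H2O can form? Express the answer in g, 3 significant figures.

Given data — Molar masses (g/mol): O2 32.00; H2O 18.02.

n(H2) = 0.3050 mol
n(O2) = 3.269 / 32.00 = 0.1022 mol
n/ν → H2: 0.1525, O2: 0.1022; O2 is limiting.
n(H2O) = (2/1) × 0.1022 = 0.2044 mol
mass = 0.2044 × 18.02 = 3.683 g

3.68 g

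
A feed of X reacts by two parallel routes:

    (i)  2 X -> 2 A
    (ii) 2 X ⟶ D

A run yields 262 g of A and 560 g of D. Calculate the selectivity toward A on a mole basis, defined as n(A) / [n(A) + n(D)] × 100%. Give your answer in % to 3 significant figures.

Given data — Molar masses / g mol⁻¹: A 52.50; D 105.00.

n(A) = 262 / 52.50 = 4.990 mol
n(D) = 560 / 105.00 = 5.333 mol
selectivity = 4.990/(4.990+5.333) × 100 = 48.34 %

48.3 %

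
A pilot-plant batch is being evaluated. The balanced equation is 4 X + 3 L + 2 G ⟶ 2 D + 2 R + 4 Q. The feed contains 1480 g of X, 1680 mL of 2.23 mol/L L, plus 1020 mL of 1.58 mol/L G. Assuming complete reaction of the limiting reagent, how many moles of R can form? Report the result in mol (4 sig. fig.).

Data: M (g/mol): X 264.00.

1.612 mol

n(X) = 1480 / 264.00 = 5.606 mol
n(L) = 2.23 × 1680/1000 = 3.746 mol
n(G) = 1.58 × 1020/1000 = 1.612 mol
n/ν for X = 5.606/4 = 1.402
n/ν for L = 3.746/3 = 1.249
n/ν for G = 1.612/2 = 0.8060
Smallest n/ν is G → limiting reagent.
n(R) = (2/2) × 1.612 = 1.612 mol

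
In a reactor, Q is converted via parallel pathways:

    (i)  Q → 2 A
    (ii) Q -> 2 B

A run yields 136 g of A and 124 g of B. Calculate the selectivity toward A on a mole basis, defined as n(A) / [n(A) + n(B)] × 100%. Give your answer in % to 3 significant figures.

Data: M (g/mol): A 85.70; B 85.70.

n(A) = 136 / 85.70 = 1.587 mol
n(B) = 124 / 85.70 = 1.447 mol
selectivity = 1.587/(1.587+1.447) × 100 = 52.31 %

52.3 %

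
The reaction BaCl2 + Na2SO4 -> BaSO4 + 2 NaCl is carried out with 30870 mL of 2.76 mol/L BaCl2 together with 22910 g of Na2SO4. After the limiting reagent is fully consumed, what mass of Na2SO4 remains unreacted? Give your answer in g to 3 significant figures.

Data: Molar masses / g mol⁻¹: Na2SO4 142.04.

10800 g

n(BaCl2) = 2.76 × 30870/1000 = 85.20 mol
n(Na2SO4) = 22910 / 142.04 = 161.3 mol
n/ν for BaCl2 = 85.20/1 = 85.20
n/ν for Na2SO4 = 161.3/1 = 161.3
Smallest n/ν is BaCl2 → limiting reagent.
Na2SO4 consumed = (1/1) × 85.20 = 85.20 mol
Na2SO4 remaining = 161.3 − 85.20 = 76.10 mol
mass = 76.10 × 142.04 = 10810 g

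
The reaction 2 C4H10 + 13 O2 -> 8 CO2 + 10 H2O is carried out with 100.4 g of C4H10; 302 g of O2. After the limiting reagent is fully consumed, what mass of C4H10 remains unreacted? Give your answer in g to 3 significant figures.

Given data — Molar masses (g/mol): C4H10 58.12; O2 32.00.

n(C4H10) = 100.4 / 58.12 = 1.727 mol
n(O2) = 302.0 / 32.00 = 9.438 mol
n/ν for C4H10 = 1.727/2 = 0.8635
n/ν for O2 = 9.438/13 = 0.7260
Smallest n/ν is O2 → limiting reagent.
C4H10 consumed = (2/13) × 9.438 = 1.452 mol
C4H10 remaining = 1.727 − 1.452 = 0.2750 mol
mass = 0.2750 × 58.12 = 15.98 g

16.0 g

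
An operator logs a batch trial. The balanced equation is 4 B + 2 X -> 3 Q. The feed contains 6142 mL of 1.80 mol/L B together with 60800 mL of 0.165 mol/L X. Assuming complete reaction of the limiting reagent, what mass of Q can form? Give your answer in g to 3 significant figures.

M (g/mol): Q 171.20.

1420 g

n(B) = 1.80 × 6142/1000 = 11.06 mol
n(X) = 0.165 × 60800/1000 = 10.03 mol
n/ν for B = 11.06/4 = 2.765
n/ν for X = 10.03/2 = 5.015
Smallest n/ν is B → limiting reagent.
n(Q) = (3/4) × 11.06 = 8.295 mol
mass = 8.295 × 171.20 = 1420 g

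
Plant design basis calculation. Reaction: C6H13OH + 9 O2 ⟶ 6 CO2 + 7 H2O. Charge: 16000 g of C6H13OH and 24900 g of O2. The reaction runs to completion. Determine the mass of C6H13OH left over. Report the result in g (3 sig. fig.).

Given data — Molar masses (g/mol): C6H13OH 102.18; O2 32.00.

n(C6H13OH) = 16000 / 102.18 = 156.6 mol
n(O2) = 24900 / 32.00 = 778.1 mol
n/ν → C6H13OH: 156.6, O2: 86.46; O2 is limiting.
C6H13OH consumed = (1/9) × 778.1 = 86.46 mol
C6H13OH remaining = 156.6 − 86.46 = 70.14 mol
mass = 70.14 × 102.18 = 7167 g

7170 g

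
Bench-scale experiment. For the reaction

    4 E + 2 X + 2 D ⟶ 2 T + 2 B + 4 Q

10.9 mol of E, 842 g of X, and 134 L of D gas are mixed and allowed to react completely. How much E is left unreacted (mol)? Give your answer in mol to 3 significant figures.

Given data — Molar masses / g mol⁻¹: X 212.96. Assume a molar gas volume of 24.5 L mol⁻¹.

2.99 mol

n(E) = 10.90 mol
n(X) = 842.0 / 212.96 = 3.954 mol
n(D) = 134.0 / 24.5 = 5.469 mol
n/ν → E: 2.725, X: 1.977, D: 2.735; X is limiting.
E consumed = (4/2) × 3.954 = 7.908 mol
E remaining = 10.90 − 7.908 = 2.992 mol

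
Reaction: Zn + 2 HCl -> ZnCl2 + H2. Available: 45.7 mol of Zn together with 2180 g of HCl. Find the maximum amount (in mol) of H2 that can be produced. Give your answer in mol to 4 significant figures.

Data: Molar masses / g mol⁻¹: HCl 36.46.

29.90 mol

n(Zn) = 45.70 mol
n(HCl) = 2180 / 36.46 = 59.79 mol
n/ν for Zn = 45.70/1 = 45.70
n/ν for HCl = 59.79/2 = 29.90
Smallest n/ν is HCl → limiting reagent.
n(H2) = (1/2) × 59.79 = 29.90 mol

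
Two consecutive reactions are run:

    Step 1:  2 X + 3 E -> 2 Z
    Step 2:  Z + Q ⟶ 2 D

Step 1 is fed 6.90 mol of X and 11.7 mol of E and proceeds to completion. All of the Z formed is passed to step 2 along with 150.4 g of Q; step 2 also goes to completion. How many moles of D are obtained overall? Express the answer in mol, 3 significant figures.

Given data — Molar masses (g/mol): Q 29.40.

Step 1:
n(X) = 6.900 mol
n(E) = 11.70 mol
n/ν for X = 6.900/2 = 3.450
n/ν for E = 11.70/3 = 3.900
Smallest n/ν is X → limiting reagent.
n(Z) produced = (2/2) × 6.900 = 6.900 mol
Step 2:
n(Z) available = 6.900 mol
n(Q) = 150.4 / 29.40 = 5.116 mol
n/ν for Z = 6.900/1 = 6.900
n/ν for Q = 5.116/1 = 5.116
Smallest n/ν is Q → limiting reagent.
n(D) = (2/1) × 5.116 = 10.23 mol

10.2 mol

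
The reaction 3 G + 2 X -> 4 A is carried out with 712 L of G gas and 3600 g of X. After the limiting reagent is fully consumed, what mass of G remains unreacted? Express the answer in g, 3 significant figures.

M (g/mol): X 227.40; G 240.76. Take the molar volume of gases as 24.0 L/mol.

n(G) = 712.0 / 24.0 = 29.67 mol
n(X) = 3600 / 227.40 = 15.83 mol
n/ν → G: 9.890, X: 7.915; X is limiting.
G consumed = (3/2) × 15.83 = 23.75 mol
G remaining = 29.67 − 23.75 = 5.920 mol
mass = 5.920 × 240.76 = 1425 g

1430 g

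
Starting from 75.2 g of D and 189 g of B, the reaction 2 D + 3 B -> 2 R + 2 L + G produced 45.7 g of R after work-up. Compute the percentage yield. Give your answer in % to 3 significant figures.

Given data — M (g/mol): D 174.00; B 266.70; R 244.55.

n(D) = 75.20 / 174.00 = 0.4322 mol
n(B) = 189.0 / 266.70 = 0.7087 mol
n/ν for D = 0.4322/2 = 0.2161
n/ν for B = 0.7087/3 = 0.2362
Smallest n/ν is D → limiting reagent.
theoretical n(R) = (2/2) × 0.4322 = 0.4322 mol → 105.7 g
% yield = 45.7 / 105.7 × 100 = 43.24 %

43.2 %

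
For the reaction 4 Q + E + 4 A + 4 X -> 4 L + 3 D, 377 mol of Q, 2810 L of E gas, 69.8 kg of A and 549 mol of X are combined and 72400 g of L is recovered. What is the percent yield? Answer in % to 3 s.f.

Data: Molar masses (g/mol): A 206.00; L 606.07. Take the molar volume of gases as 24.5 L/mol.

35.3 %

n(Q) = 377.0 mol
n(E) = 2810 / 24.5 = 114.7 mol
n(A) = 69.80×1000 / 206.00 = 338.8 mol
n(X) = 549.0 mol
n/ν for Q = 377.0/4 = 94.25
n/ν for E = 114.7/1 = 114.7
n/ν for A = 338.8/4 = 84.70
n/ν for X = 549.0/4 = 137.3
Smallest n/ν is A → limiting reagent.
theoretical n(L) = (4/4) × 338.8 = 338.8 mol → 205300 g
% yield = 72400 / 205300 × 100 = 35.27 %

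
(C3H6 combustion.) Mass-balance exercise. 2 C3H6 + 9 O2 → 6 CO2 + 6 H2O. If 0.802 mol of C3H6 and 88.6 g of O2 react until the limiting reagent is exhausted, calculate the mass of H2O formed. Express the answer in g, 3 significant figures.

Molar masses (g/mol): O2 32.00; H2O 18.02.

33.3 g

n(C3H6) = 0.8020 mol
n(O2) = 88.60 / 32.00 = 2.769 mol
n/ν → C3H6: 0.4010, O2: 0.3077; O2 is limiting.
n(H2O) = (6/9) × 2.769 = 1.846 mol
mass = 1.846 × 18.02 = 33.26 g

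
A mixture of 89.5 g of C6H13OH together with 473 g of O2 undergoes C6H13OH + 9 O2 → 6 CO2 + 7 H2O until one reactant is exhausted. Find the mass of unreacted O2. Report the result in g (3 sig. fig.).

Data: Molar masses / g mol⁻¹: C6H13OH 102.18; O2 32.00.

221 g

n(C6H13OH) = 89.50 / 102.18 = 0.8759 mol
n(O2) = 473.0 / 32.00 = 14.78 mol
n/ν for C6H13OH = 0.8759/1 = 0.8759
n/ν for O2 = 14.78/9 = 1.642
Smallest n/ν is C6H13OH → limiting reagent.
O2 consumed = (9/1) × 0.8759 = 7.883 mol
O2 remaining = 14.78 − 7.883 = 6.897 mol
mass = 6.897 × 32.00 = 220.7 g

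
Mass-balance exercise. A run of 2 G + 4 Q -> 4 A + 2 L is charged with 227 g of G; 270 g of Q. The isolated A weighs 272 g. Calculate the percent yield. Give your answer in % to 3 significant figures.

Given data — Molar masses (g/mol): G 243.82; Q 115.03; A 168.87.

86.5 %

n(G) = 227.0 / 243.82 = 0.9310 mol
n(Q) = 270.0 / 115.03 = 2.347 mol
n/ν for G = 0.9310/2 = 0.4655
n/ν for Q = 2.347/4 = 0.5868
Smallest n/ν is G → limiting reagent.
theoretical n(A) = (4/2) × 0.9310 = 1.862 mol → 314.4 g
% yield = 272 / 314.4 × 100 = 86.51 %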